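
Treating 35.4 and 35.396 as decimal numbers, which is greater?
35.4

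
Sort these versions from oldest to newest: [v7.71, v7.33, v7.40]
[v7.33, v7.40, v7.71]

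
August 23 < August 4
False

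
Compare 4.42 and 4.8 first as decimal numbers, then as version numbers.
As decimals: 4.42 < 4.8. As versions: v4.42 > v4.8 (minor version 42 > 8).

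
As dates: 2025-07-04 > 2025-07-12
False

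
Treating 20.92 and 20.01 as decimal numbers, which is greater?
20.92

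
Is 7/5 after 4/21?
Yes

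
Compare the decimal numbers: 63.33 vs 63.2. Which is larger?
63.33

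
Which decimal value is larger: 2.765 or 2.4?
2.765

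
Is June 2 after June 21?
No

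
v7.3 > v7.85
False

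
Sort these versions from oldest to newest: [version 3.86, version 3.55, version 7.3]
[version 3.55, version 3.86, version 7.3]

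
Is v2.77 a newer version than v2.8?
Yes. Version numbers are compared segment by segment as integers, not as decimals: minor version 77 > 8, so v2.77 > v2.8 (even though the decimal 2.77 < 2.8).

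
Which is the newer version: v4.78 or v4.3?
v4.78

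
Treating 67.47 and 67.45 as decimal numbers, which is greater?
67.47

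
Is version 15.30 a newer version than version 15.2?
Yes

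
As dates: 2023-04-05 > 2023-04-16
False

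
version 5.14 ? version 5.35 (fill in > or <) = <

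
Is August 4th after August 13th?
No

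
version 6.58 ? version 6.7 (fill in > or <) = >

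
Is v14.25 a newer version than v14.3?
Yes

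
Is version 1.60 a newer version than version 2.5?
No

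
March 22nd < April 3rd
True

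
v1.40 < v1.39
False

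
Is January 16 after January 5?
Yes. Day 16 comes after day 5 in January — this is a date comparison, not a decimal one (the decimal 1.16 would be smaller than 1.5).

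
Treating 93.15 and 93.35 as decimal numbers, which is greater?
93.35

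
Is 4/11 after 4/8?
Yes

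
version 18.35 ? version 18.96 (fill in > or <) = <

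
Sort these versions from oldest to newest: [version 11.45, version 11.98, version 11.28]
[version 11.28, version 11.45, version 11.98]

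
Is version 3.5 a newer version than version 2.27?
Yes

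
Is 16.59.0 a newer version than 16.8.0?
Yes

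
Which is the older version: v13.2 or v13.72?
v13.2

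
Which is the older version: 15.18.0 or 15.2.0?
15.2.0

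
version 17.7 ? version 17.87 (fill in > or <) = <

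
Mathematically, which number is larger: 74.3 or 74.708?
74.708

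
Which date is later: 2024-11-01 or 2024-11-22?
2024-11-22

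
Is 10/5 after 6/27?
Yes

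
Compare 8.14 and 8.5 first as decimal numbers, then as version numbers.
As decimals: 8.14 < 8.5. As versions: v8.14 > v8.5 (minor version 14 > 5).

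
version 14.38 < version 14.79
True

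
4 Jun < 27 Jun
True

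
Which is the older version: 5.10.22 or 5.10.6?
5.10.6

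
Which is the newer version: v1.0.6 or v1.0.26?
v1.0.26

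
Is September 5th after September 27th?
No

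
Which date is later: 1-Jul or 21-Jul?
21-Jul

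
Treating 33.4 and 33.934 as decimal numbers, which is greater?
33.934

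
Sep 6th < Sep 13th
True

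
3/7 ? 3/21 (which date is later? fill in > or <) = <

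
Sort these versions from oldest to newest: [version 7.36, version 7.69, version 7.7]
[version 7.7, version 7.36, version 7.69]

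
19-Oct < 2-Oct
False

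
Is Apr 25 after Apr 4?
Yes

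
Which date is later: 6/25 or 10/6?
10/6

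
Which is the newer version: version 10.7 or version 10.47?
version 10.47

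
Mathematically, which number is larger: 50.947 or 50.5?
50.947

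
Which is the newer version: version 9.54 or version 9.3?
version 9.54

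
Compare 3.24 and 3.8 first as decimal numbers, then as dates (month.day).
As decimals: 3.24 < 3.8. As dates: 3/24 is later than 3/8 (day 24 > day 8).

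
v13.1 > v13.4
False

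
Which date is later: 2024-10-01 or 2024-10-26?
2024-10-26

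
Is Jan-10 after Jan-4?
Yes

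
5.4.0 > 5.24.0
False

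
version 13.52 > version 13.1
True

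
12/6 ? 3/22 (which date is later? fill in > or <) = >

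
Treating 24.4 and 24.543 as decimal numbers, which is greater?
24.543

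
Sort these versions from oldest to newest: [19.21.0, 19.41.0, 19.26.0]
[19.21.0, 19.26.0, 19.41.0]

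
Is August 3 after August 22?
No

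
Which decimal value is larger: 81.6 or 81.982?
81.982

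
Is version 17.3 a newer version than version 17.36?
No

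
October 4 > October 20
False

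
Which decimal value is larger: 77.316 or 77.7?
77.7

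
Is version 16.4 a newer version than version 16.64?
No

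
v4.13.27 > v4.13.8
True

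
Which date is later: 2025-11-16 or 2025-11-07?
2025-11-16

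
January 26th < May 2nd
True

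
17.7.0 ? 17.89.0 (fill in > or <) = <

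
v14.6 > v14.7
False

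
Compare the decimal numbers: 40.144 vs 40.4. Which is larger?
40.4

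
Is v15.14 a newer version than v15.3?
Yes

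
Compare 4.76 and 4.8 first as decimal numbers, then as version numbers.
As decimals: 4.76 < 4.8. As versions: v4.76 > v4.8 (minor version 76 > 8).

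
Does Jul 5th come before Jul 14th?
Yes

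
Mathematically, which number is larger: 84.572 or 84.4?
84.572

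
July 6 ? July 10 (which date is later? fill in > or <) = <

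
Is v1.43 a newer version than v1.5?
Yes. Version numbers are compared segment by segment as integers, not as decimals: minor version 43 > 5, so v1.43 > v1.5 (even though the decimal 1.43 < 1.5).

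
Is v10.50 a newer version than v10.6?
Yes. Version numbers are compared segment by segment as integers, not as decimals: minor version 50 > 6, so v10.50 > v10.6 (even though the decimal 10.50 < 10.6).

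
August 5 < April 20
False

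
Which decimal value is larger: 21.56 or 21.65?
21.65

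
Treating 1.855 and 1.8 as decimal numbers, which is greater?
1.855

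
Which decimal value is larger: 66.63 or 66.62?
66.63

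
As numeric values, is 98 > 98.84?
False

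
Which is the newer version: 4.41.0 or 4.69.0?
4.69.0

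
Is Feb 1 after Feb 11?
No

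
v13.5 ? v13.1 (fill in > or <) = >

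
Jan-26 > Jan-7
True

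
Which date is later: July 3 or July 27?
July 27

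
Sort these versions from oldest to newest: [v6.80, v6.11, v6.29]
[v6.11, v6.29, v6.80]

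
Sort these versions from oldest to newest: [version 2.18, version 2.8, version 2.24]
[version 2.8, version 2.18, version 2.24]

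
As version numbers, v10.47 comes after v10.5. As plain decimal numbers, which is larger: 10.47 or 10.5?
10.5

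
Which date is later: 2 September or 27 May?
2 September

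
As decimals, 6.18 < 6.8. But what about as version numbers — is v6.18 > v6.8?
True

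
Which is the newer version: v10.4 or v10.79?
v10.79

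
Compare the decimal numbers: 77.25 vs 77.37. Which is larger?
77.37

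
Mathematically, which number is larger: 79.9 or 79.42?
79.9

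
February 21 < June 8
True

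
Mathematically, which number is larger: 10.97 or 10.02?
10.97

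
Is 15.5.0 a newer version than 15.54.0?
No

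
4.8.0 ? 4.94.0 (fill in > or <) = <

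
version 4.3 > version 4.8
False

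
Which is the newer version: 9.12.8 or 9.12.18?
9.12.18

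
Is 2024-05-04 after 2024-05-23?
No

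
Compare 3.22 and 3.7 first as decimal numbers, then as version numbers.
As decimals: 3.22 < 3.7. As versions: v3.22 > v3.7 (minor version 22 > 7).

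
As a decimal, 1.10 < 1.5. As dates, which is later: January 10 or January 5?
January 10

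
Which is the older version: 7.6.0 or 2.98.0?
2.98.0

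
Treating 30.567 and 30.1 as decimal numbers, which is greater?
30.567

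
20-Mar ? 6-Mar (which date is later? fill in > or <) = >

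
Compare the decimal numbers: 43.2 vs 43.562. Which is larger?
43.562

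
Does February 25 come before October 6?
Yes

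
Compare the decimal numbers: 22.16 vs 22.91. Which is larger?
22.91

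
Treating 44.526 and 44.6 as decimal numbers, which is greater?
44.6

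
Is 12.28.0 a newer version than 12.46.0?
No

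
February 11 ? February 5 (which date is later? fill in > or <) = >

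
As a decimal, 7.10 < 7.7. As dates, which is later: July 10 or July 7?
July 10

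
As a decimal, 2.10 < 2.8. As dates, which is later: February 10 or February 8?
February 10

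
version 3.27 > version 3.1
True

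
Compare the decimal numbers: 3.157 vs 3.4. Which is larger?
3.4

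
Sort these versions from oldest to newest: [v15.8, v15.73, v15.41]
[v15.8, v15.41, v15.73]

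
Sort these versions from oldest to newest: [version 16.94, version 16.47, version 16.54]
[version 16.47, version 16.54, version 16.94]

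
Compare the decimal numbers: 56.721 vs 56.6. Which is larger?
56.721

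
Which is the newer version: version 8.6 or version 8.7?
version 8.7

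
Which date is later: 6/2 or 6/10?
6/10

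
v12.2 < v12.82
True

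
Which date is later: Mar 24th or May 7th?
May 7th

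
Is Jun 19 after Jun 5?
Yes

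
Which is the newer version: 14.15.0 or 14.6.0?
14.15.0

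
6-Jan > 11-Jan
False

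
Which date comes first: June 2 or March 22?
March 22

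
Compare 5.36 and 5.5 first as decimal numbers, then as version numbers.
As decimals: 5.36 < 5.5. As versions: v5.36 > v5.5 (minor version 36 > 5).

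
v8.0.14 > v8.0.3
True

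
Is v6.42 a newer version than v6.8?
Yes. Version numbers are compared segment by segment as integers, not as decimals: minor version 42 > 8, so v6.42 > v6.8 (even though the decimal 6.42 < 6.8).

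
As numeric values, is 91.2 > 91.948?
False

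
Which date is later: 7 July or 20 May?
7 July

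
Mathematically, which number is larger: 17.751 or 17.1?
17.751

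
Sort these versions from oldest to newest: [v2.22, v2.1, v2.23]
[v2.1, v2.22, v2.23]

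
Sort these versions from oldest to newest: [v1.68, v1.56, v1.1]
[v1.1, v1.56, v1.68]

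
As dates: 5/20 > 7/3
False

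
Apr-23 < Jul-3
True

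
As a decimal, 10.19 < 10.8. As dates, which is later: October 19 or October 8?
October 19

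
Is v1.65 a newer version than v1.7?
Yes. Version numbers are compared segment by segment as integers, not as decimals: minor version 65 > 7, so v1.65 > v1.7 (even though the decimal 1.65 < 1.7).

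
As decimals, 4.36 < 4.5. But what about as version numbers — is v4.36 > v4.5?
True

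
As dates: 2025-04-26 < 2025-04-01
False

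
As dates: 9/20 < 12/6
True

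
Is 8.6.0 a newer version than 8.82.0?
No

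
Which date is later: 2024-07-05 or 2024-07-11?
2024-07-11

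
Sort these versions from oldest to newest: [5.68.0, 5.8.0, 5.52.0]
[5.8.0, 5.52.0, 5.68.0]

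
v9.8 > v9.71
False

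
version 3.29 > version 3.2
True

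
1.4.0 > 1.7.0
False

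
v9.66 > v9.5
True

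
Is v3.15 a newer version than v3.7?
Yes. Version numbers are compared segment by segment as integers, not as decimals: minor version 15 > 7, so v3.15 > v3.7 (even though the decimal 3.15 < 3.7).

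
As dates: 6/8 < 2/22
False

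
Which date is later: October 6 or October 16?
October 16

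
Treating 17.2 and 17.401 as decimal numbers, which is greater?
17.401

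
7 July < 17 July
True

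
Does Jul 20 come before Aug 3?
Yes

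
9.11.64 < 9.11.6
False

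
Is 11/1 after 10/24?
Yes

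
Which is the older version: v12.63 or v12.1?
v12.1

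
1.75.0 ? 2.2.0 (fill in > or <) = <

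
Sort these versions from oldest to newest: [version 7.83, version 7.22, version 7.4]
[version 7.4, version 7.22, version 7.83]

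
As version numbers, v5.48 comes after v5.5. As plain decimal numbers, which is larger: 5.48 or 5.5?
5.5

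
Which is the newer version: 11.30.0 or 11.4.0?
11.30.0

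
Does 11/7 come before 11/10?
Yes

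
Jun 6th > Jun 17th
False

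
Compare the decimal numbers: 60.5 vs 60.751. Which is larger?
60.751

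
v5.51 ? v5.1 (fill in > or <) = >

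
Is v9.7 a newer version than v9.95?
No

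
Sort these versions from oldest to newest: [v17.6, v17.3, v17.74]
[v17.3, v17.6, v17.74]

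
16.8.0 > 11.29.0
True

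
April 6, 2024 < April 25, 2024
True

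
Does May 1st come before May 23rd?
Yes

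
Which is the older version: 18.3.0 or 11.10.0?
11.10.0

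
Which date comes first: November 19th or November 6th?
November 6th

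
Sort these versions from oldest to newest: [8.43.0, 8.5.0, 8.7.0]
[8.5.0, 8.7.0, 8.43.0]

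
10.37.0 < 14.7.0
True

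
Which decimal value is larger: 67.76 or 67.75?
67.76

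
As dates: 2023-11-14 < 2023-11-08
False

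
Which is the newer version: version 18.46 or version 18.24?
version 18.46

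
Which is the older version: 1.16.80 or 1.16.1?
1.16.1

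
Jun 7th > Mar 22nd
True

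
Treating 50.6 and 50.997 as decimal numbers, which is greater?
50.997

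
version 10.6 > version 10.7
False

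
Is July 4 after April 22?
Yes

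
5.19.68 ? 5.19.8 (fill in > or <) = >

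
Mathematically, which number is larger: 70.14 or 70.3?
70.3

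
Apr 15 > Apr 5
True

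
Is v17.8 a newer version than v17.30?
No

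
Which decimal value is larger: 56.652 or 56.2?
56.652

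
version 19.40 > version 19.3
True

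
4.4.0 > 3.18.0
True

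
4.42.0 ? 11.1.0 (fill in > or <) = <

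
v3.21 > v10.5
False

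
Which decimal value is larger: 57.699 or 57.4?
57.699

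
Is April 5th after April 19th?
No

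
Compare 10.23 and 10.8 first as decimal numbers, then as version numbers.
As decimals: 10.23 < 10.8. As versions: v10.23 > v10.8 (minor version 23 > 8).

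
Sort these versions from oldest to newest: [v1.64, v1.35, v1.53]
[v1.35, v1.53, v1.64]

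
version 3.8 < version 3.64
True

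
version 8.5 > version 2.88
True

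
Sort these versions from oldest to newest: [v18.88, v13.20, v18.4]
[v13.20, v18.4, v18.88]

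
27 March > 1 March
True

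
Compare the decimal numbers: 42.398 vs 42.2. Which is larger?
42.398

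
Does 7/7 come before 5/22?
No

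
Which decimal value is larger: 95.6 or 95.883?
95.883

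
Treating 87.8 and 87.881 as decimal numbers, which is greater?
87.881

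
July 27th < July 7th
False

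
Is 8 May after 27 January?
Yes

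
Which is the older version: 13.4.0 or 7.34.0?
7.34.0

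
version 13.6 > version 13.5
True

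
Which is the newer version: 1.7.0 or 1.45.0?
1.45.0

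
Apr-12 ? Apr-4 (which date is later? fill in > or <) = >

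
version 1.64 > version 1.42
True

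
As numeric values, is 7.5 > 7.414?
True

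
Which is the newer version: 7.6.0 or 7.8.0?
7.8.0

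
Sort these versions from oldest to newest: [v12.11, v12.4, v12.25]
[v12.4, v12.11, v12.25]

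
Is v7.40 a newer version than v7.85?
No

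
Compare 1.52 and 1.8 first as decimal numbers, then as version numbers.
As decimals: 1.52 < 1.8. As versions: v1.52 > v1.8 (minor version 52 > 8).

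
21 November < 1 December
True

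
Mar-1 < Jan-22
False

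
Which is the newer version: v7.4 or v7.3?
v7.4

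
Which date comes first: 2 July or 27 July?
2 July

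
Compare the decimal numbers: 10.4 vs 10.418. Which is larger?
10.418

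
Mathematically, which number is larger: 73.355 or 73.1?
73.355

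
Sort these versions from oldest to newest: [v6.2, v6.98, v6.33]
[v6.2, v6.33, v6.98]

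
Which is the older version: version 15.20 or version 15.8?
version 15.8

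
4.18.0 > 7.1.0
False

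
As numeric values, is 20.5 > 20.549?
False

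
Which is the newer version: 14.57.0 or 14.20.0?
14.57.0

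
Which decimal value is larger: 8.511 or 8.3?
8.511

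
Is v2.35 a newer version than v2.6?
Yes. Version numbers are compared segment by segment as integers, not as decimals: minor version 35 > 6, so v2.35 > v2.6 (even though the decimal 2.35 < 2.6).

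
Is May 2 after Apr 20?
Yes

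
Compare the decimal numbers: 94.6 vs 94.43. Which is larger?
94.6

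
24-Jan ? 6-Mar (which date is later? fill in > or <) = <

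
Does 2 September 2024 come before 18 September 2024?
Yes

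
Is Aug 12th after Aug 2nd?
Yes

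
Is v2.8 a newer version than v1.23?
Yes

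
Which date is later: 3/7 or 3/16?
3/16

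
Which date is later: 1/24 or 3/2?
3/2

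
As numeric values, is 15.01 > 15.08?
False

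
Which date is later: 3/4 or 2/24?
3/4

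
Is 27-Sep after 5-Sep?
Yes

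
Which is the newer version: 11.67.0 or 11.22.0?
11.67.0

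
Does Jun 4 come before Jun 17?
Yes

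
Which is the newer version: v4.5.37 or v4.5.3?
v4.5.37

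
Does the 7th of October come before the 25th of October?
Yes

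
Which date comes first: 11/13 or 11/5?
11/5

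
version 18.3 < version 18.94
True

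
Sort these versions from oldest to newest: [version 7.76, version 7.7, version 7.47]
[version 7.7, version 7.47, version 7.76]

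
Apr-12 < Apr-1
False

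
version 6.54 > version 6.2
True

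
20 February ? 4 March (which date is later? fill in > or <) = <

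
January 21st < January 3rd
False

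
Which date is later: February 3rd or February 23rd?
February 23rd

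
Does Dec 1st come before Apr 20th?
No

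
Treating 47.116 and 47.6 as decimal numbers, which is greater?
47.6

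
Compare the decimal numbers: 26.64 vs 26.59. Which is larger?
26.64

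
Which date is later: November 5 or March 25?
November 5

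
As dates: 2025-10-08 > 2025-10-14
False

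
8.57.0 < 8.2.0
False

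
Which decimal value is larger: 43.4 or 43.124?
43.4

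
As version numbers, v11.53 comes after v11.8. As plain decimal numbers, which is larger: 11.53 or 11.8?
11.8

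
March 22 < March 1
False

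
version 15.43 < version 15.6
False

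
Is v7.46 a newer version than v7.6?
Yes. Version numbers are compared segment by segment as integers, not as decimals: minor version 46 > 6, so v7.46 > v7.6 (even though the decimal 7.46 < 7.6).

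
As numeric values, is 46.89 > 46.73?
True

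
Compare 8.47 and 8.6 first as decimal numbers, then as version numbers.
As decimals: 8.47 < 8.6. As versions: v8.47 > v8.6 (minor version 47 > 6).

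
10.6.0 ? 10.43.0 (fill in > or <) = <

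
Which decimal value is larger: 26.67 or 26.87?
26.87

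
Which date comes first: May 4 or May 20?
May 4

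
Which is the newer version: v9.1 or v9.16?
v9.16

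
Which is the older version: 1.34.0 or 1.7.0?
1.7.0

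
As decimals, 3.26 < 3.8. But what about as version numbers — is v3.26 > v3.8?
True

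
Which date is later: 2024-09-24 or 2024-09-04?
2024-09-24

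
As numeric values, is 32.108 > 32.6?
False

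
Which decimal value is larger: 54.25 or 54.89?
54.89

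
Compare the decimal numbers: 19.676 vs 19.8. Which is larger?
19.8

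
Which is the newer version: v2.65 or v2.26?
v2.65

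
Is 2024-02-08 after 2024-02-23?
No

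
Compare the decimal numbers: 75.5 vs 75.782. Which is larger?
75.782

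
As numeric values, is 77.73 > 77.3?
True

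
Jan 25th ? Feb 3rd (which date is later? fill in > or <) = <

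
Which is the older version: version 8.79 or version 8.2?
version 8.2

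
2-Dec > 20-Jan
True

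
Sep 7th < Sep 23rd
True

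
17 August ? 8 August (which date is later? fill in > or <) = >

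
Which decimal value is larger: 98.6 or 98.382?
98.6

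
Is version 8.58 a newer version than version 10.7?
No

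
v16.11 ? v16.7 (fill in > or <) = >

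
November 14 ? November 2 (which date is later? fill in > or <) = >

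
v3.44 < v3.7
False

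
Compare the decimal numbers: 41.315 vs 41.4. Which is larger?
41.4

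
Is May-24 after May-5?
Yes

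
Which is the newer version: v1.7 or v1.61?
v1.61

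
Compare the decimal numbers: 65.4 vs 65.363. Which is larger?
65.4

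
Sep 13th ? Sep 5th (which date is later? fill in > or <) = >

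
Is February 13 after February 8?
Yes. Day 13 comes after day 8 in February — this is a date comparison, not a decimal one (the decimal 2.13 would be smaller than 2.8).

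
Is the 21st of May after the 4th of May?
Yes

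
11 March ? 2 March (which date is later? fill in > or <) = >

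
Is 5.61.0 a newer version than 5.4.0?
Yes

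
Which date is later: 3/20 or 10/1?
10/1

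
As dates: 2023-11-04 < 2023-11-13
True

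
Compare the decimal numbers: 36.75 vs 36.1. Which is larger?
36.75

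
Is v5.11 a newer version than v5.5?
Yes. Version numbers are compared segment by segment as integers, not as decimals: minor version 11 > 5, so v5.11 > v5.5 (even though the decimal 5.11 < 5.5).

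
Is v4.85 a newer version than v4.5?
Yes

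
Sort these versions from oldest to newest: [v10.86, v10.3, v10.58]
[v10.3, v10.58, v10.86]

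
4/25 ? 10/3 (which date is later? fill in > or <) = <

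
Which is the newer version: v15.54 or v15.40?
v15.54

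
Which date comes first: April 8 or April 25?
April 8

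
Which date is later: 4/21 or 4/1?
4/21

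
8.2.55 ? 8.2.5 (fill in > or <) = >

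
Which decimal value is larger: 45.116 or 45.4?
45.4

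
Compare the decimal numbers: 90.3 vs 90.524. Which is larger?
90.524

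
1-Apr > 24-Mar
True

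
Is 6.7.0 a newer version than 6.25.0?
No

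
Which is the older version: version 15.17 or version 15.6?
version 15.6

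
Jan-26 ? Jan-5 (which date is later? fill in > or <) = >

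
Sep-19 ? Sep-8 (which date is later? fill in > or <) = >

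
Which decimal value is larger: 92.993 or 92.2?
92.993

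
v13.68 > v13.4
True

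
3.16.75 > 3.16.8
True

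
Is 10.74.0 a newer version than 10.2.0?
Yes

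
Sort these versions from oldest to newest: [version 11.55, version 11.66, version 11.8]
[version 11.8, version 11.55, version 11.66]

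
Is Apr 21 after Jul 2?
No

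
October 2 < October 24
True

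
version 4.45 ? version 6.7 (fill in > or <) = <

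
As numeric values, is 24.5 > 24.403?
True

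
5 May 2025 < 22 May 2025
True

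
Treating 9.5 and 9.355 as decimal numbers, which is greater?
9.5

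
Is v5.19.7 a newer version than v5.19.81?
No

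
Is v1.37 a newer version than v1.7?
Yes. Version numbers are compared segment by segment as integers, not as decimals: minor version 37 > 7, so v1.37 > v1.7 (even though the decimal 1.37 < 1.7).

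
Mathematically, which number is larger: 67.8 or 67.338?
67.8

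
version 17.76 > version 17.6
True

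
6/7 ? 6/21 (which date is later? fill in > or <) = <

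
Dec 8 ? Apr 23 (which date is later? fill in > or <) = >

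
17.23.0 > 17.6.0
True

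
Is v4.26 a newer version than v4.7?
Yes. Version numbers are compared segment by segment as integers, not as decimals: minor version 26 > 7, so v4.26 > v4.7 (even though the decimal 4.26 < 4.7).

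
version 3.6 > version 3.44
False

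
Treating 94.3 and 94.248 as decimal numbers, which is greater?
94.3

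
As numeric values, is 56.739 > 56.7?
True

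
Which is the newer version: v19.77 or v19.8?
v19.77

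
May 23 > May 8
True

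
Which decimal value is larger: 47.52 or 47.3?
47.52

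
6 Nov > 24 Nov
False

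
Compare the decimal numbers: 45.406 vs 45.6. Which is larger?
45.6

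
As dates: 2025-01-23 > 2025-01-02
True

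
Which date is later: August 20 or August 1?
August 20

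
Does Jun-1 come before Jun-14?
Yes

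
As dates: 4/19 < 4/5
False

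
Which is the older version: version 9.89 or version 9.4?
version 9.4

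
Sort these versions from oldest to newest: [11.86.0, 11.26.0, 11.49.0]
[11.26.0, 11.49.0, 11.86.0]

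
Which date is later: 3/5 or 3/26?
3/26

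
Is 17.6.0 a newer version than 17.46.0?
No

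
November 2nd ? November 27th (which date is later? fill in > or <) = <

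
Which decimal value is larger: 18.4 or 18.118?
18.4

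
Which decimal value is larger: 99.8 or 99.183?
99.8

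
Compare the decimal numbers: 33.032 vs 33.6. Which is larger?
33.6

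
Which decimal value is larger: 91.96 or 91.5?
91.96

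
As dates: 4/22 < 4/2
False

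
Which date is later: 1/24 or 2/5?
2/5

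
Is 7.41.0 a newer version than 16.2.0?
No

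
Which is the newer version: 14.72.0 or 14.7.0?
14.72.0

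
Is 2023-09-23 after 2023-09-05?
Yes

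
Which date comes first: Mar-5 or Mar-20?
Mar-5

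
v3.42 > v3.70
False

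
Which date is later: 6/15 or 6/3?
6/15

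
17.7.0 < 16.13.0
False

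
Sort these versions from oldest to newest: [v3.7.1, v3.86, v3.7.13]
[v3.7.1, v3.7.13, v3.86]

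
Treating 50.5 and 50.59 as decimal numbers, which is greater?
50.59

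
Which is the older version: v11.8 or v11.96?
v11.8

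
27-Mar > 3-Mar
True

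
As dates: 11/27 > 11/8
True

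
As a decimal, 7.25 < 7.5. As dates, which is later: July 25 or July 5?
July 25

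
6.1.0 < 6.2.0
True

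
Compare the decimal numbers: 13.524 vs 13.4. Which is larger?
13.524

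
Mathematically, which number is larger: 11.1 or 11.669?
11.669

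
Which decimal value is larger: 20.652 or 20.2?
20.652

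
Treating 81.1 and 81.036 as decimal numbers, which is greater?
81.1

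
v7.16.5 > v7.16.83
False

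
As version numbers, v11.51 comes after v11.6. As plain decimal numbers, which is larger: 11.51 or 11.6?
11.6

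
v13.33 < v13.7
False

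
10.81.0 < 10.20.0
False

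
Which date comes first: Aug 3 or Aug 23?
Aug 3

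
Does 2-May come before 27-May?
Yes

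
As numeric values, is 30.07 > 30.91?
False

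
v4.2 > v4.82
False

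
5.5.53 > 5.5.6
True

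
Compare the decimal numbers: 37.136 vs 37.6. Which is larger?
37.6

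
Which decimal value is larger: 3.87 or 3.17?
3.87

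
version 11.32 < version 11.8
False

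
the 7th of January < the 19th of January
True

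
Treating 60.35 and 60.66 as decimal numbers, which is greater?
60.66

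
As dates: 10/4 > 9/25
True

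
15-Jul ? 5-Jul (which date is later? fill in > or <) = >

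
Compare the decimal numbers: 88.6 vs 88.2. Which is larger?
88.6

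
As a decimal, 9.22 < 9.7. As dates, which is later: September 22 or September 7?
September 22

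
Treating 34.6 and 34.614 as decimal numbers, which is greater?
34.614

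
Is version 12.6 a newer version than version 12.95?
No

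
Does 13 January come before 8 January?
No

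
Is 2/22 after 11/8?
No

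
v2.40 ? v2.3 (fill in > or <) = >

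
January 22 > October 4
False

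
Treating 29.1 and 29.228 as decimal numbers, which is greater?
29.228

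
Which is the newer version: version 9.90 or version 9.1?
version 9.90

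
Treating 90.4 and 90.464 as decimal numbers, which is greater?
90.464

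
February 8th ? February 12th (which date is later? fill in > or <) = <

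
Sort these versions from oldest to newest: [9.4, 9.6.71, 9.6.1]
[9.4, 9.6.1, 9.6.71]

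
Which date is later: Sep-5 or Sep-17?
Sep-17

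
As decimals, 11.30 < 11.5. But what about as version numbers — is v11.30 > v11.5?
True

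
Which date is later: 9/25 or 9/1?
9/25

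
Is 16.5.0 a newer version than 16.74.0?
No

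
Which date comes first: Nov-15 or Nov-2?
Nov-2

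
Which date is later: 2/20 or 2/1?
2/20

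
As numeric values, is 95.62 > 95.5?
True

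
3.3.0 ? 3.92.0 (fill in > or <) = <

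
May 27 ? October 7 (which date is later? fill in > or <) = <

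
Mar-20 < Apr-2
True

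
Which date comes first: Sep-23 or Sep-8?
Sep-8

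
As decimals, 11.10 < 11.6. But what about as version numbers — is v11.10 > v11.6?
True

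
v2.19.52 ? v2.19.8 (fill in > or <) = >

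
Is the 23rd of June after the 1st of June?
Yes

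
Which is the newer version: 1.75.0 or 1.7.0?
1.75.0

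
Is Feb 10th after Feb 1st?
Yes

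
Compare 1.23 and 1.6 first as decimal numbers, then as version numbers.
As decimals: 1.23 < 1.6. As versions: v1.23 > v1.6 (minor version 23 > 6).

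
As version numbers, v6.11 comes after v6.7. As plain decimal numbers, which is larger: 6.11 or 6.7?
6.7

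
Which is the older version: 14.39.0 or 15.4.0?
14.39.0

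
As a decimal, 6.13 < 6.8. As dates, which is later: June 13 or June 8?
June 13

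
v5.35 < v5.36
True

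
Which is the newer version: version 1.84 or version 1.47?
version 1.84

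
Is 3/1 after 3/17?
No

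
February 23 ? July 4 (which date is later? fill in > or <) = <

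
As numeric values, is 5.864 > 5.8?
True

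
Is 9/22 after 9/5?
Yes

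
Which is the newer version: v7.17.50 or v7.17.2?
v7.17.50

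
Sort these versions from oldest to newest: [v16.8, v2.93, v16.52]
[v2.93, v16.8, v16.52]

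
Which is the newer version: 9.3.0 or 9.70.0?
9.70.0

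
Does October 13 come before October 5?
No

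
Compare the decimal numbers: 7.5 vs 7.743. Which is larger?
7.743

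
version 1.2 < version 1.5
True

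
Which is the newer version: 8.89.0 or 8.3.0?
8.89.0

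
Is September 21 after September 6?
Yes. Day 21 comes after day 6 in September — this is a date comparison, not a decimal one (the decimal 9.21 would be smaller than 9.6).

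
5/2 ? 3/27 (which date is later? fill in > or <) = >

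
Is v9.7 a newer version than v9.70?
No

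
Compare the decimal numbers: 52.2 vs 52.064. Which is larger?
52.2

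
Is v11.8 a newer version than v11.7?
Yes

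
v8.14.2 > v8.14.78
False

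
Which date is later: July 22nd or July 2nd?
July 22nd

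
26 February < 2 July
True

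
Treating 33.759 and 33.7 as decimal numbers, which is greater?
33.759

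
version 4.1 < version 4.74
True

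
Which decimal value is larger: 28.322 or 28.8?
28.8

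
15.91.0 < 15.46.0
False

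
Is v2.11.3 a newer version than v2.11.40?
No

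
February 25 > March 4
False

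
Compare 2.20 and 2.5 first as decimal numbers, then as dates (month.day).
As decimals: 2.20 < 2.5. As dates: 2/20 is later than 2/5 (day 20 > day 5).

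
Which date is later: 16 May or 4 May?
16 May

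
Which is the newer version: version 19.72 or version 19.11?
version 19.72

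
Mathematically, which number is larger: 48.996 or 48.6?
48.996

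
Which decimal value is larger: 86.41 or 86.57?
86.57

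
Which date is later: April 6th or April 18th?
April 18th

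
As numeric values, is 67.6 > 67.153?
True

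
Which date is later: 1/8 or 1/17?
1/17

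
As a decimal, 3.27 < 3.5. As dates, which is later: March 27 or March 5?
March 27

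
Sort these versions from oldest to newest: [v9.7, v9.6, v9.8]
[v9.6, v9.7, v9.8]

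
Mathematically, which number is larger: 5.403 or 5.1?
5.403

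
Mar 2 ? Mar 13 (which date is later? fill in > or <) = <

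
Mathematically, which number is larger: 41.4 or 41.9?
41.9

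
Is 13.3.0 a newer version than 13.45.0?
No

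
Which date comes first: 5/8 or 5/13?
5/8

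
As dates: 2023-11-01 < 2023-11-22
True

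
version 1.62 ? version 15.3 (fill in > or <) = <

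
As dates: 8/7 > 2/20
True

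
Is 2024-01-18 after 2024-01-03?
Yes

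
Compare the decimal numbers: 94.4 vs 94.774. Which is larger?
94.774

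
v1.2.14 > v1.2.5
True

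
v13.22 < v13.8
False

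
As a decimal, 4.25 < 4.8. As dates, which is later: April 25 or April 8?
April 25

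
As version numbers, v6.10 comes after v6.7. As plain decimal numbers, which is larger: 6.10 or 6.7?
6.7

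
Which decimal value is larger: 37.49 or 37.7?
37.7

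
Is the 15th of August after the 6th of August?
Yes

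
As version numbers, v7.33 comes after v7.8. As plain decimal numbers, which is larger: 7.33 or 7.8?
7.8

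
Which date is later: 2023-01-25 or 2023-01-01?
2023-01-25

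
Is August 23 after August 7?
Yes. Day 23 comes after day 7 in August — this is a date comparison, not a decimal one (the decimal 8.23 would be smaller than 8.7).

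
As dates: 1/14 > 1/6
True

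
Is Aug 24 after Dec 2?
No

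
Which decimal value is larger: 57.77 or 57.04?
57.77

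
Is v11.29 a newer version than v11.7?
Yes. Version numbers are compared segment by segment as integers, not as decimals: minor version 29 > 7, so v11.29 > v11.7 (even though the decimal 11.29 < 11.7).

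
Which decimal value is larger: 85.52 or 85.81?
85.81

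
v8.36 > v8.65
False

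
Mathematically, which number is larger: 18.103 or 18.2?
18.2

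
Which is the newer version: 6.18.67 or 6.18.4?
6.18.67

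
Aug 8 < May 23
False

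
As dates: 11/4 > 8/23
True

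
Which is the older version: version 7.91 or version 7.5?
version 7.5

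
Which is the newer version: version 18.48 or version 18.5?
version 18.48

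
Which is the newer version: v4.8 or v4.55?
v4.55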